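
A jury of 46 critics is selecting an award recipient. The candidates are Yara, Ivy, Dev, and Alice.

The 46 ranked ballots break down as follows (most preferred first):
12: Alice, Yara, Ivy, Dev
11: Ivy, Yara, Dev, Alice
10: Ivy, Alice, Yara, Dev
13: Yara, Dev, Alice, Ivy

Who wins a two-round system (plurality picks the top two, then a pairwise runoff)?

Yara

Round 1 first-place votes: Yara 13, Ivy 21, Dev 0, Alice 12. Ivy and Yara advance.
Runoff: Ivy is ranked above Yara on 21 ballots, Yara above Ivy on 25.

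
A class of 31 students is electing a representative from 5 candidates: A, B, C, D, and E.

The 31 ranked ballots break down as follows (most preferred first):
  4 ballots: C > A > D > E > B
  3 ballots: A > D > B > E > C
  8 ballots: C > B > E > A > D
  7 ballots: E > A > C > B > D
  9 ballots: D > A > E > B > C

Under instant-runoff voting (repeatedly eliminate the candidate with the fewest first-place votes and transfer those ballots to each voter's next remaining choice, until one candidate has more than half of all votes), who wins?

C

Round 1: A 3, B 0, C 12, D 9, E 7. B eliminated.
Round 2: A 3, C 12, D 9, E 7. A eliminated.
Round 3: C 12, D 12, E 7. E eliminated.
Round 4: C 19, D 12. C has a majority (≥16).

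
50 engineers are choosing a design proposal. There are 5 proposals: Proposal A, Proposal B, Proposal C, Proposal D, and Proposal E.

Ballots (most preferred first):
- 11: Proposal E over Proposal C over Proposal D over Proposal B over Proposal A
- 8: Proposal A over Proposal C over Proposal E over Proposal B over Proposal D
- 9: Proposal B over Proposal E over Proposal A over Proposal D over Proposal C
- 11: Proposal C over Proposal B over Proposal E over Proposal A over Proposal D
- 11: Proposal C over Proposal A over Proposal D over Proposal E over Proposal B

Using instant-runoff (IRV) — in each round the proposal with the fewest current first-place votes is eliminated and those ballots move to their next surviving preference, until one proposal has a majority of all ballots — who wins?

Proposal C

Round 1: Proposal A 8, Proposal B 9, Proposal C 22, Proposal D 0, Proposal E 11. Proposal D eliminated.
Round 2: Proposal A 8, Proposal B 9, Proposal C 22, Proposal E 11. Proposal A eliminated.
Round 3: Proposal B 9, Proposal C 30, Proposal E 11. Proposal C has a majority (≥26).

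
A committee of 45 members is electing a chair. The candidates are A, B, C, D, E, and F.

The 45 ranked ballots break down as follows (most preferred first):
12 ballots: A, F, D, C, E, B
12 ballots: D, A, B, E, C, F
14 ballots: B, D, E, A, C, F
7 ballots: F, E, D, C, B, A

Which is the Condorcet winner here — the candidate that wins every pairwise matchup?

D vs A: 33–12
D vs B: 31–14
D vs C: 45–0
D vs E: 38–7
D vs F: 26–19
D beats every other candidate.

D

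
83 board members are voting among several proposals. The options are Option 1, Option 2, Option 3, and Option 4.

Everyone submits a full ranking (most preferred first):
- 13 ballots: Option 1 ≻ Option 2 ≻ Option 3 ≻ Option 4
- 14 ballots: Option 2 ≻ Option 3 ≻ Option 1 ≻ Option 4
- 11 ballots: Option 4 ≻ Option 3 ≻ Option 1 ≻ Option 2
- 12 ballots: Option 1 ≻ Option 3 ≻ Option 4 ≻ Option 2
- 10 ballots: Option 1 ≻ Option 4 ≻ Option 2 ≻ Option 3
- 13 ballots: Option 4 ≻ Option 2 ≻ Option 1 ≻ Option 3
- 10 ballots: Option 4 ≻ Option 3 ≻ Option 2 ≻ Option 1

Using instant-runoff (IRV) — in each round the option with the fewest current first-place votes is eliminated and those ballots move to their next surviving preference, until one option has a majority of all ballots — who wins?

Round 1: Option 1 35, Option 2 14, Option 3 0, Option 4 34. Option 3 eliminated.
Round 2: Option 1 35, Option 2 14, Option 4 34. Option 2 eliminated.
Round 3: Option 1 49, Option 4 34. Option 1 has a majority (≥42).

Option 1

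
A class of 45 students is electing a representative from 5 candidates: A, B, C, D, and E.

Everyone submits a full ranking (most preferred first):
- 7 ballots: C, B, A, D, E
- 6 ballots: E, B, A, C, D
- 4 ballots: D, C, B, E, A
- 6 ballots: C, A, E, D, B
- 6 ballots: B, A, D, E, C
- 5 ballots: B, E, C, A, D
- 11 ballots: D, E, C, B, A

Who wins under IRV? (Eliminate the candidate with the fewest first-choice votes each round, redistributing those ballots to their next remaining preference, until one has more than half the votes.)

B

Round 1: A 0, B 11, C 13, D 15, E 6. A eliminated.
Round 2: B 11, C 13, D 15, E 6. E eliminated.
Round 3: B 17, C 13, D 15. C eliminated.
Round 4: B 24, D 21. B has a majority (≥23).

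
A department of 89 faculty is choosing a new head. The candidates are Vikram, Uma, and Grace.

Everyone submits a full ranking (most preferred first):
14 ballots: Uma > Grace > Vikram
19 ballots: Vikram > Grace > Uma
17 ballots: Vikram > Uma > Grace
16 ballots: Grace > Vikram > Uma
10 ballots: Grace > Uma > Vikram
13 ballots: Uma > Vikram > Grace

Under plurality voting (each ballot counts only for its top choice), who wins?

Vikram

First-place votes: Vikram 36, Uma 27, Grace 26.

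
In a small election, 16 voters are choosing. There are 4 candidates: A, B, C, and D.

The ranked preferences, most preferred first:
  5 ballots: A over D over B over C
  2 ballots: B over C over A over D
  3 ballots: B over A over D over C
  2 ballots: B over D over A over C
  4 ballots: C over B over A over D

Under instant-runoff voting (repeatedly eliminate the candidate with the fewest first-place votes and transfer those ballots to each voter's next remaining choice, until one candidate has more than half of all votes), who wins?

B

Round 1: A 5, B 7, C 4, D 0. D eliminated.
Round 2: A 5, B 7, C 4. C eliminated.
Round 3: A 5, B 11. B has a majority (≥9).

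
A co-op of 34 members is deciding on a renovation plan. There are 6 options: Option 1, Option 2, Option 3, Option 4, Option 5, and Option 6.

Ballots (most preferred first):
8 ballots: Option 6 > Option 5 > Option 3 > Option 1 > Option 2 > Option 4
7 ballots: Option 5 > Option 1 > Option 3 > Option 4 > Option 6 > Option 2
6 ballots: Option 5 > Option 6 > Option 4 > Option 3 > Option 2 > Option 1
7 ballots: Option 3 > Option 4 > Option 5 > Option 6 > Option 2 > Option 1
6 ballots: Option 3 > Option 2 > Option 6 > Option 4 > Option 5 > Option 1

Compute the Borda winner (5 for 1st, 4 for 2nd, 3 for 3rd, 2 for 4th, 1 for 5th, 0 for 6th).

Option 5

Option 1: 8×2 + 7×4 + 6×0 + 7×0 + 6×0 = 44
Option 2: 8×1 + 7×0 + 6×1 + 7×1 + 6×4 = 45
Option 3: 8×3 + 7×3 + 6×2 + 7×5 + 6×5 = 122
Option 4: 8×0 + 7×2 + 6×3 + 7×4 + 6×2 = 72
Option 5: 8×4 + 7×5 + 6×5 + 7×3 + 6×1 = 124
Option 6: 8×5 + 7×1 + 6×4 + 7×2 + 6×3 = 103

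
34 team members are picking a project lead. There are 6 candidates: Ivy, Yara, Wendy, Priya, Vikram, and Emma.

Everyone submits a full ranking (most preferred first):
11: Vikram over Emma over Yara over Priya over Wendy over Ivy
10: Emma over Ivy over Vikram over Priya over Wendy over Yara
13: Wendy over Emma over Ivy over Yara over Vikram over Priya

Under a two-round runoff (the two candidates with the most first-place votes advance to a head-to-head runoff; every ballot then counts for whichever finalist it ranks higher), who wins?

Round 1 first-place votes: Ivy 0, Yara 0, Wendy 13, Priya 0, Vikram 11, Emma 10. Wendy and Vikram advance.
Runoff: Wendy is ranked above Vikram on 13 ballots, Vikram above Wendy on 21.

Vikram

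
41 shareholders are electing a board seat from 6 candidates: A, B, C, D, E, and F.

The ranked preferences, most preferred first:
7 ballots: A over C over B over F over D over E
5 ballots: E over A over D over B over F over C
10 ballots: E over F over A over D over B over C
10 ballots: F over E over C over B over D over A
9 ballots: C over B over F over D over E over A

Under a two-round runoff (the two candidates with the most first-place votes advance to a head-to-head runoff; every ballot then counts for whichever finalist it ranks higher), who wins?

Round 1 first-place votes: A 7, B 0, C 9, D 0, E 15, F 10. E and F advance.
Runoff: E is ranked above F on 15 ballots, F above E on 26.

F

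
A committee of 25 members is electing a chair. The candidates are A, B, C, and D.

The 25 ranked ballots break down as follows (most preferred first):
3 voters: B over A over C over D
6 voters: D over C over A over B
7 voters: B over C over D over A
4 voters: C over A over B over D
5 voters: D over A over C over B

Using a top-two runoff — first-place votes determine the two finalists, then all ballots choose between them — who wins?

Round 1 first-place votes: A 0, B 10, C 4, D 11. D and B advance.
Runoff: D is ranked above B on 11 ballots, B above D on 14.

B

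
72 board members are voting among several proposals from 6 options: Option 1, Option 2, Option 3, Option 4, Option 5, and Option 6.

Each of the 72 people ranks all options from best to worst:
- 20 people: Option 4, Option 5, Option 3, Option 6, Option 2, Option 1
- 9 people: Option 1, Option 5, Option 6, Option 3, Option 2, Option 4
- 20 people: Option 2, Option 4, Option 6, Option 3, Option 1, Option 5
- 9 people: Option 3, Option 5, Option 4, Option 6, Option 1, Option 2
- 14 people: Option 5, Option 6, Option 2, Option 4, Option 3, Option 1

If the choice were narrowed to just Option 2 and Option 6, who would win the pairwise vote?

Option 6

Option 2 is ranked above Option 6 on 20 ballots; Option 6 above Option 2 on 52.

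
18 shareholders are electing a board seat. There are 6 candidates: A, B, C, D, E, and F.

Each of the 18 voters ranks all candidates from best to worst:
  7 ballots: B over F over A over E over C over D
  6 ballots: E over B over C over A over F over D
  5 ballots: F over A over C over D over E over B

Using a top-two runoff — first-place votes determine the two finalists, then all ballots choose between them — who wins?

E

Round 1 first-place votes: A 0, B 7, C 0, D 0, E 6, F 5. B and E advance.
Runoff: B is ranked above E on 7 ballots, E above B on 11.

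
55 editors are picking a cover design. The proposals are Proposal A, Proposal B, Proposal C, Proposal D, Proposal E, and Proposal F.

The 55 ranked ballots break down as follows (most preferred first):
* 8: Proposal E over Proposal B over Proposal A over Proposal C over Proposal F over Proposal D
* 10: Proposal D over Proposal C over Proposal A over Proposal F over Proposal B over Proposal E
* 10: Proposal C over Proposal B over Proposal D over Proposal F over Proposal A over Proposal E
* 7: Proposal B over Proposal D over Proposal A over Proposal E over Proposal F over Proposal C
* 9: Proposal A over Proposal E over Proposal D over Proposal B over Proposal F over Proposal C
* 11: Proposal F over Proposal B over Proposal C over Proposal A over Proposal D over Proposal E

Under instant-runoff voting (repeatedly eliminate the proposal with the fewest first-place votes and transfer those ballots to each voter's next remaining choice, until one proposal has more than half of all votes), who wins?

Proposal A

Round 1: Proposal A 9, Proposal B 7, Proposal C 10, Proposal D 10, Proposal E 8, Proposal F 11. Proposal B eliminated.
Round 2: Proposal A 9, Proposal C 10, Proposal D 17, Proposal E 8, Proposal F 11. Proposal E eliminated.
Round 3: Proposal A 17, Proposal C 10, Proposal D 17, Proposal F 11. Proposal C eliminated.
Round 4: Proposal A 17, Proposal D 27, Proposal F 11. Proposal F eliminated.
Round 5: Proposal A 28, Proposal D 27. Proposal A has a majority (≥28).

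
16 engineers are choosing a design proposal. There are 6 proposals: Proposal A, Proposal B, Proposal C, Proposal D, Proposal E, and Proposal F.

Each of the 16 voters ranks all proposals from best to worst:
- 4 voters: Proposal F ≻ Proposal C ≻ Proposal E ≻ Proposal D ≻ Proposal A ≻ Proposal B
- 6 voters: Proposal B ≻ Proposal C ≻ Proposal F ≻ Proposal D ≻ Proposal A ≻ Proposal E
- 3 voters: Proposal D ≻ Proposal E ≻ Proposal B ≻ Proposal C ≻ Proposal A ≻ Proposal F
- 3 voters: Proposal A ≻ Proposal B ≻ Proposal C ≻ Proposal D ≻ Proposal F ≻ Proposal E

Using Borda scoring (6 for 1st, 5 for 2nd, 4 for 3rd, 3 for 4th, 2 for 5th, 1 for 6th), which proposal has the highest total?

Proposal C

Proposal A: 4×2 + 6×2 + 3×2 + 3×6 = 44
Proposal B: 4×1 + 6×6 + 3×4 + 3×5 = 67
Proposal C: 4×5 + 6×5 + 3×3 + 3×4 = 71
Proposal D: 4×3 + 6×3 + 3×6 + 3×3 = 57
Proposal E: 4×4 + 6×1 + 3×5 + 3×1 = 40
Proposal F: 4×6 + 6×4 + 3×1 + 3×2 = 57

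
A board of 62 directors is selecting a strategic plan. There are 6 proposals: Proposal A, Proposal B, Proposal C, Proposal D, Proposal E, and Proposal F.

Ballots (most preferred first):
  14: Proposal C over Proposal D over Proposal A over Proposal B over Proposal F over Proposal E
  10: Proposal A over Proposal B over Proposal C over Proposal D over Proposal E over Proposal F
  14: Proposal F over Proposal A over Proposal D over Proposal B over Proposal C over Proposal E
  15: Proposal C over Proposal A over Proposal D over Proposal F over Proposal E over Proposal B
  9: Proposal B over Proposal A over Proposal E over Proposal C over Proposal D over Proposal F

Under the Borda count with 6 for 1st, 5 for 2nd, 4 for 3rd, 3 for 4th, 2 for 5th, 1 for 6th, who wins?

Proposal A

Proposal A: 14×4 + 10×6 + 14×5 + 15×5 + 9×5 = 306
Proposal B: 14×3 + 10×5 + 14×3 + 15×1 + 9×6 = 203
Proposal C: 14×6 + 10×4 + 14×2 + 15×6 + 9×3 = 269
Proposal D: 14×5 + 10×3 + 14×4 + 15×4 + 9×2 = 234
Proposal E: 14×1 + 10×2 + 14×1 + 15×2 + 9×4 = 114
Proposal F: 14×2 + 10×1 + 14×6 + 15×3 + 9×1 = 176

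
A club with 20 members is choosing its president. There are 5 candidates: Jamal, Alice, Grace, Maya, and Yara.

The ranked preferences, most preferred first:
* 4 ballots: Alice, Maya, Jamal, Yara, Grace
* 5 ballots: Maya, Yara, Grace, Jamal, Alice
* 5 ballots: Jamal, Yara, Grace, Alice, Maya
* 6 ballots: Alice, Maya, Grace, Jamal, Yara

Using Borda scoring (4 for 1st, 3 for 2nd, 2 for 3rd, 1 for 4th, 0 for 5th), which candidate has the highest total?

Jamal: 4×2 + 5×1 + 5×4 + 6×1 = 39
Alice: 4×4 + 5×0 + 5×1 + 6×4 = 45
Grace: 4×0 + 5×2 + 5×2 + 6×2 = 32
Maya: 4×3 + 5×4 + 5×0 + 6×3 = 50
Yara: 4×1 + 5×3 + 5×3 + 6×0 = 34

Maya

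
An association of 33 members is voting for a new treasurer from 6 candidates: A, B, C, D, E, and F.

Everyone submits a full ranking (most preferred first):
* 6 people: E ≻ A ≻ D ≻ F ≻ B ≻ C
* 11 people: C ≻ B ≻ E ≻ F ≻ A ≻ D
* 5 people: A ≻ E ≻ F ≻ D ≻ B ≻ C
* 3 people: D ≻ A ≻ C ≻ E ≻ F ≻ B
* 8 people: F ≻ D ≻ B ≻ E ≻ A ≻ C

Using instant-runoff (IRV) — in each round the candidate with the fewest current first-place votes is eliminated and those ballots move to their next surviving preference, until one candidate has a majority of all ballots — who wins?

A

Round 1: A 5, B 0, C 11, D 3, E 6, F 8. B eliminated.
Round 2: A 5, C 11, D 3, E 6, F 8. D eliminated.
Round 3: A 8, C 11, E 6, F 8. E eliminated.
Round 4: A 14, C 11, F 8. F eliminated.
Round 5: A 22, C 11. A has a majority (≥17).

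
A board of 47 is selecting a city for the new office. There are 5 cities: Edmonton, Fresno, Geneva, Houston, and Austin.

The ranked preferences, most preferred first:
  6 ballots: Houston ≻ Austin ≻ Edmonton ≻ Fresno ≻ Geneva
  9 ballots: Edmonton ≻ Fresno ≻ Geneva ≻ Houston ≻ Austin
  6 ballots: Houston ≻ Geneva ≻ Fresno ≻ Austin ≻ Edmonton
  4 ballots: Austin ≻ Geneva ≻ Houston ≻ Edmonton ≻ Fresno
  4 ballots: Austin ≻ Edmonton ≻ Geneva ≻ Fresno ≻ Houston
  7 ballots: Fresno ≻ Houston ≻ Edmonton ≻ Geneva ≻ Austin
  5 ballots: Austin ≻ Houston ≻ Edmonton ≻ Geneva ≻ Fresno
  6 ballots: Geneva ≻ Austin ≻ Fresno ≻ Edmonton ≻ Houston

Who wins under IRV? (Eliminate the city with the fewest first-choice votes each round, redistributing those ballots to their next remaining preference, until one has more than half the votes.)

Houston

Round 1: Edmonton 9, Fresno 7, Geneva 6, Houston 12, Austin 13. Geneva eliminated.
Round 2: Edmonton 9, Fresno 7, Houston 12, Austin 19. Fresno eliminated.
Round 3: Edmonton 9, Houston 19, Austin 19. Edmonton eliminated.
Round 4: Houston 28, Austin 19. Houston has a majority (≥24).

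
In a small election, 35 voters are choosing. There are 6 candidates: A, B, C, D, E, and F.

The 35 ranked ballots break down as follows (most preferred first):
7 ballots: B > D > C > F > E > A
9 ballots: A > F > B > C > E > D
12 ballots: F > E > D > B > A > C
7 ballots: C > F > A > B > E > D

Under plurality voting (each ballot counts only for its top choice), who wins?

First-place votes: A 9, B 7, C 7, D 0, E 0, F 12.

F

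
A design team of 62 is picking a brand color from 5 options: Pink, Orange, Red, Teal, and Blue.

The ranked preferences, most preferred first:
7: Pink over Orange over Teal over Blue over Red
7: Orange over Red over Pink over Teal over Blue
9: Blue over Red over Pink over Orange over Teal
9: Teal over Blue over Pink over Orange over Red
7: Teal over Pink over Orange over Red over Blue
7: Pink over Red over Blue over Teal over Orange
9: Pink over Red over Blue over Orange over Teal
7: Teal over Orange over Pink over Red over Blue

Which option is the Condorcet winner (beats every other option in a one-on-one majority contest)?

Pink

Pink vs Orange: 48–14
Pink vs Red: 46–16
Pink vs Teal: 39–23
Pink vs Blue: 44–18
Pink beats every other option.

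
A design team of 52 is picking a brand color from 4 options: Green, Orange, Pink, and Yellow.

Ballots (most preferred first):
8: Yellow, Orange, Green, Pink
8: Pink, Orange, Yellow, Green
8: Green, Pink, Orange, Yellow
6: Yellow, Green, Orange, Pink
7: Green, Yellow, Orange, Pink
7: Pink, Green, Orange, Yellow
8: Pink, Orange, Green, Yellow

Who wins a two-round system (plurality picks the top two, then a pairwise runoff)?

Round 1 first-place votes: Green 15, Orange 0, Pink 23, Yellow 14. Pink and Green advance.
Runoff: Pink is ranked above Green on 23 ballots, Green above Pink on 29.

Green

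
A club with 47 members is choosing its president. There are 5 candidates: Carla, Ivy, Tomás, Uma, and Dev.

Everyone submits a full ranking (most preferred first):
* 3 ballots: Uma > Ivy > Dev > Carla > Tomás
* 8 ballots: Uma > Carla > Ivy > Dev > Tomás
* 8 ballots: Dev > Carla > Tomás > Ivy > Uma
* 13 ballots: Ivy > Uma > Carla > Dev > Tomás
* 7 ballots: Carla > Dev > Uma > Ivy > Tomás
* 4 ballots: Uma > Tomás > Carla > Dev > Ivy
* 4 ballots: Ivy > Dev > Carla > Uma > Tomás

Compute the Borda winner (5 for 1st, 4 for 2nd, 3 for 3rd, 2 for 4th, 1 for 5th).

Carla

Carla: 3×2 + 8×4 + 8×4 + 13×3 + 7×5 + 4×3 + 4×3 = 168
Ivy: 3×4 + 8×3 + 8×2 + 13×5 + 7×2 + 4×1 + 4×5 = 155
Tomás: 3×1 + 8×1 + 8×3 + 13×1 + 7×1 + 4×4 + 4×1 = 75
Uma: 3×5 + 8×5 + 8×1 + 13×4 + 7×3 + 4×5 + 4×2 = 164
Dev: 3×3 + 8×2 + 8×5 + 13×2 + 7×4 + 4×2 + 4×4 = 143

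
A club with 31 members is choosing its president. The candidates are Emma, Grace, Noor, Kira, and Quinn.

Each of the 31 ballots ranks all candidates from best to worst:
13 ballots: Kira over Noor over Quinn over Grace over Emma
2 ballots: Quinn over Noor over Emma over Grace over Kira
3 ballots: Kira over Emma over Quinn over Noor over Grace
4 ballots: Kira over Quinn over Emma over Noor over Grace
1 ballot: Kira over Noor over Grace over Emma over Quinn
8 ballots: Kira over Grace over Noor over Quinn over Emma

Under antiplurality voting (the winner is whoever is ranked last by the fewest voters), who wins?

Last-place votes: Emma 21, Grace 7, Noor 0, Kira 2, Quinn 1.

Noor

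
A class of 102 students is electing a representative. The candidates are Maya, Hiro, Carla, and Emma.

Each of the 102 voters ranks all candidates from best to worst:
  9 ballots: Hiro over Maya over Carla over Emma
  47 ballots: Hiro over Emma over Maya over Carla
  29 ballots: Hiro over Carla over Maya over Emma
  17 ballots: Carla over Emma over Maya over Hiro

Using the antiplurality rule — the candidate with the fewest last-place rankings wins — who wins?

Last-place votes: Maya 0, Hiro 17, Carla 47, Emma 38.

Maya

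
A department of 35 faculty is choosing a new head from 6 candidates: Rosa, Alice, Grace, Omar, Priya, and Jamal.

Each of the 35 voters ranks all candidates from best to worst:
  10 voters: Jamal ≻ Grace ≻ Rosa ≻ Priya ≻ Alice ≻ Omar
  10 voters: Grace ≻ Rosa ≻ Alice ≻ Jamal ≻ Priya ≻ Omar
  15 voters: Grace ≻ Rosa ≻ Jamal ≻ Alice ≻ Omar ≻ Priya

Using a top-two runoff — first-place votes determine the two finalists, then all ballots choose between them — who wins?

Round 1 first-place votes: Rosa 0, Alice 0, Grace 25, Omar 0, Priya 0, Jamal 10. Grace and Jamal advance.
Runoff: Grace is ranked above Jamal on 25 ballots, Jamal above Grace on 10.

Grace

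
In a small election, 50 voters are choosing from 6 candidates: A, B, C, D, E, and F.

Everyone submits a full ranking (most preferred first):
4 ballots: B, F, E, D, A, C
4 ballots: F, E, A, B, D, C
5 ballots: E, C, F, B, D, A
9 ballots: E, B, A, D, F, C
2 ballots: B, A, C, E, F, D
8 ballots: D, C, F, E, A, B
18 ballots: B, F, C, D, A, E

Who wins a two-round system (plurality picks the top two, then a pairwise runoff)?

E

Round 1 first-place votes: A 0, B 24, C 0, D 8, E 14, F 4. B and E advance.
Runoff: B is ranked above E on 24 ballots, E above B on 26.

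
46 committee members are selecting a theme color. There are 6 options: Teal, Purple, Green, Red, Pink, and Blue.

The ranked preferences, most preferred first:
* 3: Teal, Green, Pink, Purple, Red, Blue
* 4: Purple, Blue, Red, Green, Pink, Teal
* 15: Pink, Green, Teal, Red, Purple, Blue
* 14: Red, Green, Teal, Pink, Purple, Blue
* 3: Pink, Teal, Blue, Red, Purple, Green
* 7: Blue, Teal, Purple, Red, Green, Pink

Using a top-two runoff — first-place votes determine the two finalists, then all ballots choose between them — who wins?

Round 1 first-place votes: Teal 3, Purple 4, Green 0, Red 14, Pink 18, Blue 7. Pink and Red advance.
Runoff: Pink is ranked above Red on 21 ballots, Red above Pink on 25.

Red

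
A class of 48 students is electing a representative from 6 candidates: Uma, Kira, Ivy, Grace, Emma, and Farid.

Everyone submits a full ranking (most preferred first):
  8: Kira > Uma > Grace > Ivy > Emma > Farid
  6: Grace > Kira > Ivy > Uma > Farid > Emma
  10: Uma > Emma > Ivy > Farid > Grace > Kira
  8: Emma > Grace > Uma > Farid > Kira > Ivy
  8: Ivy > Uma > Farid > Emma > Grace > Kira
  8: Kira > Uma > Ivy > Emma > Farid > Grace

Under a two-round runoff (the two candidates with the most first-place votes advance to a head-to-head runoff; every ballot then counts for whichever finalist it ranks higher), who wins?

Round 1 first-place votes: Uma 10, Kira 16, Ivy 8, Grace 6, Emma 8, Farid 0. Kira and Uma advance.
Runoff: Kira is ranked above Uma on 22 ballots, Uma above Kira on 26.

Uma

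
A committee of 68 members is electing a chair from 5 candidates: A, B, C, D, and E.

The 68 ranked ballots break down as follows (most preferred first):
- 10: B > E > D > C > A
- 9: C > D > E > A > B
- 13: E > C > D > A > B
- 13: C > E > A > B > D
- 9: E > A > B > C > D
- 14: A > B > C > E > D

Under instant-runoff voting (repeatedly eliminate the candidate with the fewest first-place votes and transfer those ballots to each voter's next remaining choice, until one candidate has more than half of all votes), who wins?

C

Round 1: A 14, B 10, C 22, D 0, E 22. D eliminated.
Round 2: A 14, B 10, C 22, E 22. B eliminated.
Round 3: A 14, C 22, E 32. A eliminated.
Round 4: C 36, E 32. C has a majority (≥35).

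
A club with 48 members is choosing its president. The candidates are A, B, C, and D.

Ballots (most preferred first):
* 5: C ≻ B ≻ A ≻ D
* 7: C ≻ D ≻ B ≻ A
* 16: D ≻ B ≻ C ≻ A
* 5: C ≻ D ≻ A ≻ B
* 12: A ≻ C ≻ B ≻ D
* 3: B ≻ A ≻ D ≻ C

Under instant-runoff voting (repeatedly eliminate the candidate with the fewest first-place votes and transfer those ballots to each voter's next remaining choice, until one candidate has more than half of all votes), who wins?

Round 1: A 12, B 3, C 17, D 16. B eliminated.
Round 2: A 15, C 17, D 16. A eliminated.
Round 3: C 29, D 19. C has a majority (≥25).

C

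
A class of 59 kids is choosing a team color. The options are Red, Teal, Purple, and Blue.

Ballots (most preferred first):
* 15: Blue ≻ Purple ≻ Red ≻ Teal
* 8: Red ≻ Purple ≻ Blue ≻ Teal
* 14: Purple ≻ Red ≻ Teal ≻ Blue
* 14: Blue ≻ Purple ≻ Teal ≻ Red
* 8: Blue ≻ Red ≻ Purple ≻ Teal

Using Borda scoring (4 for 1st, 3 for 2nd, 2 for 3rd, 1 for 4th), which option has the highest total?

Purple

Red: 15×2 + 8×4 + 14×3 + 14×1 + 8×3 = 142
Teal: 15×1 + 8×1 + 14×2 + 14×2 + 8×1 = 87
Purple: 15×3 + 8×3 + 14×4 + 14×3 + 8×2 = 183
Blue: 15×4 + 8×2 + 14×1 + 14×4 + 8×4 = 178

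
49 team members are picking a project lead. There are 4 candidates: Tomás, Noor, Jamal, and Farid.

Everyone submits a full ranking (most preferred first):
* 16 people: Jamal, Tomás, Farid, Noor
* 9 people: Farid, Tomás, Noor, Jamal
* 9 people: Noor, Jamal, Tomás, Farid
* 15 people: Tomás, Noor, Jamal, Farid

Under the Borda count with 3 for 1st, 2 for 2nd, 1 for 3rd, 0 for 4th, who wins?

Tomás

Tomás: 16×2 + 9×2 + 9×1 + 15×3 = 104
Noor: 16×0 + 9×1 + 9×3 + 15×2 = 66
Jamal: 16×3 + 9×0 + 9×2 + 15×1 = 81
Farid: 16×1 + 9×3 + 9×0 + 15×0 = 43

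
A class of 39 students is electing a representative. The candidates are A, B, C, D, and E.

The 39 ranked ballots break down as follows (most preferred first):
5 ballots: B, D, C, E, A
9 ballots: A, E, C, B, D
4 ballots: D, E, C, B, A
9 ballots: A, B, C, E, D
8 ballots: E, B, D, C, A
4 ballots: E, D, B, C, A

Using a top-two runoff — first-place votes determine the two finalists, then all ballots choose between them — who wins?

E

Round 1 first-place votes: A 18, B 5, C 0, D 4, E 12. A and E advance.
Runoff: A is ranked above E on 18 ballots, E above A on 21.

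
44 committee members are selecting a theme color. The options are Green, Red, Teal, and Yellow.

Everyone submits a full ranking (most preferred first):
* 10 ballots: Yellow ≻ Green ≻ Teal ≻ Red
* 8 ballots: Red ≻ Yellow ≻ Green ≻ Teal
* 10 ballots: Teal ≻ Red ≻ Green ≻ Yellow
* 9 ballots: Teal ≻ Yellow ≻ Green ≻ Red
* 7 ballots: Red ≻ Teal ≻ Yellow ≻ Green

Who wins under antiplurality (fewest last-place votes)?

Last-place votes: Green 7, Red 19, Teal 8, Yellow 10.

Green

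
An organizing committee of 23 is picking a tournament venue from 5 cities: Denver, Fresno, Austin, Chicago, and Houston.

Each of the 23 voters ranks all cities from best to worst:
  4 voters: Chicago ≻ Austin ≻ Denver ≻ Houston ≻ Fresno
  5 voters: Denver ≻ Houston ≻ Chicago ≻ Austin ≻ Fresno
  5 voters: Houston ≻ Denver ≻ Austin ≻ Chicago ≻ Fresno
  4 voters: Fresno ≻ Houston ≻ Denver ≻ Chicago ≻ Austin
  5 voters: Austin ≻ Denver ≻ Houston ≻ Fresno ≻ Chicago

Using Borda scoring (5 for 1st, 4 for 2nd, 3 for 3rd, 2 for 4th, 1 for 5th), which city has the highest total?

Denver

Denver: 4×3 + 5×5 + 5×4 + 4×3 + 5×4 = 89
Fresno: 4×1 + 5×1 + 5×1 + 4×5 + 5×2 = 44
Austin: 4×4 + 5×2 + 5×3 + 4×1 + 5×5 = 70
Chicago: 4×5 + 5×3 + 5×2 + 4×2 + 5×1 = 58
Houston: 4×2 + 5×4 + 5×5 + 4×4 + 5×3 = 84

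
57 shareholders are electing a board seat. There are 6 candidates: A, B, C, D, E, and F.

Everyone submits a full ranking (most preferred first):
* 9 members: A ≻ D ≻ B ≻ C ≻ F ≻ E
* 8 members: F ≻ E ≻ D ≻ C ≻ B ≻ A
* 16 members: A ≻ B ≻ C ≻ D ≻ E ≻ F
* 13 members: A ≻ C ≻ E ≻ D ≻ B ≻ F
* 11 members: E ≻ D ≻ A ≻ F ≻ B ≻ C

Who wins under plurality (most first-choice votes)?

A

First-place votes: A 38, B 0, C 0, D 0, E 11, F 8.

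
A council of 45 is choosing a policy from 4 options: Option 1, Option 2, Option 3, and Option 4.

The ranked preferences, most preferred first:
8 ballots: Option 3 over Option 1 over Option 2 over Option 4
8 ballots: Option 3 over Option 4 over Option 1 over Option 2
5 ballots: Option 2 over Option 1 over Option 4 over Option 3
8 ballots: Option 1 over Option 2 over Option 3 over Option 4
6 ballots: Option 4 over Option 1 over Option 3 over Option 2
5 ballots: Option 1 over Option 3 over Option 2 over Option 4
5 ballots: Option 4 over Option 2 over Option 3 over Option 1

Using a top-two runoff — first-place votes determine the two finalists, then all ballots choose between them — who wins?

Option 1

Round 1 first-place votes: Option 1 13, Option 2 5, Option 3 16, Option 4 11. Option 3 and Option 1 advance.
Runoff: Option 3 is ranked above Option 1 on 21 ballots, Option 1 above Option 3 on 24.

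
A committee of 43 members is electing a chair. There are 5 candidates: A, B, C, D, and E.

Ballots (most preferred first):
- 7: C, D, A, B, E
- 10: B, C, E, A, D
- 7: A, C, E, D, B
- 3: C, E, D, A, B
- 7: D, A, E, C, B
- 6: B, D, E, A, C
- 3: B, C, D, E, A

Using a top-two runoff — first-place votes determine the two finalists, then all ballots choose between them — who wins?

Round 1 first-place votes: A 7, B 19, C 10, D 7, E 0. B and C advance.
Runoff: B is ranked above C on 19 ballots, C above B on 24.

C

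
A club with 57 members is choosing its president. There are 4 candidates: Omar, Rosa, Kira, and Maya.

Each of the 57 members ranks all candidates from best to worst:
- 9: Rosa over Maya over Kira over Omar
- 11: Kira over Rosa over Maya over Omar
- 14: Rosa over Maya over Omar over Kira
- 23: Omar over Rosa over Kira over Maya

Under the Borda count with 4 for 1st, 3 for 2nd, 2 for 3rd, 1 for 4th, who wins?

Omar: 9×1 + 11×1 + 14×2 + 23×4 = 140
Rosa: 9×4 + 11×3 + 14×4 + 23×3 = 194
Kira: 9×2 + 11×4 + 14×1 + 23×2 = 122
Maya: 9×3 + 11×2 + 14×3 + 23×1 = 114

Rosa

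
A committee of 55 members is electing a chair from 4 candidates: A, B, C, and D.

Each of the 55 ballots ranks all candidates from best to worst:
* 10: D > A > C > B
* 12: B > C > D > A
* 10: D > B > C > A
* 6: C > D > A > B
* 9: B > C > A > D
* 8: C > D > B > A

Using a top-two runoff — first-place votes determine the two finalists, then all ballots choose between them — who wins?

Round 1 first-place votes: A 0, B 21, C 14, D 20. B and D advance.
Runoff: B is ranked above D on 21 ballots, D above B on 34.

D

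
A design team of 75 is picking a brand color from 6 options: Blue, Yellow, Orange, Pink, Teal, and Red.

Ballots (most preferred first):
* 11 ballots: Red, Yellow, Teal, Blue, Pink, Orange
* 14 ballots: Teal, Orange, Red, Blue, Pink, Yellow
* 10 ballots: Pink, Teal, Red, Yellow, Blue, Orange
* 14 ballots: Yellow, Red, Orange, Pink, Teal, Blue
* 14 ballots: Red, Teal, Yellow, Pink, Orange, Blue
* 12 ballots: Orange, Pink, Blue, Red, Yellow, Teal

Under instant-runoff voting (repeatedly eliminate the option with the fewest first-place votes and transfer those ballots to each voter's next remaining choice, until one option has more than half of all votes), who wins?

Red

Round 1: Blue 0, Yellow 14, Orange 12, Pink 10, Teal 14, Red 25. Blue eliminated.
Round 2: Yellow 14, Orange 12, Pink 10, Teal 14, Red 25. Pink eliminated.
Round 3: Yellow 14, Orange 12, Teal 24, Red 25. Orange eliminated.
Round 4: Yellow 14, Teal 24, Red 37. Yellow eliminated.
Round 5: Teal 24, Red 51. Red has a majority (≥38).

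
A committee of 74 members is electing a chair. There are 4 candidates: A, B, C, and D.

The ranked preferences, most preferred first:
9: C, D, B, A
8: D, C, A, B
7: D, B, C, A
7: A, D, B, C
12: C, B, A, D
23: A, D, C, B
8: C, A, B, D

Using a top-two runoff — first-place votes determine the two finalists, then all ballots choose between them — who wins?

Round 1 first-place votes: A 30, B 0, C 29, D 15. A and C advance.
Runoff: A is ranked above C on 30 ballots, C above A on 44.

C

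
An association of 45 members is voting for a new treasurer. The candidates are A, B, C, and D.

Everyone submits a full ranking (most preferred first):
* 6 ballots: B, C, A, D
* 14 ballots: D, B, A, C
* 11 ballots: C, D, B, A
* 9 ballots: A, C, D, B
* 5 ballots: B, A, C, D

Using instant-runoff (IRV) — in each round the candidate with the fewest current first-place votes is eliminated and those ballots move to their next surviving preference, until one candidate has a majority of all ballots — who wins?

Round 1: A 9, B 11, C 11, D 14. A eliminated.
Round 2: B 11, C 20, D 14. B eliminated.
Round 3: C 31, D 14. C has a majority (≥23).

C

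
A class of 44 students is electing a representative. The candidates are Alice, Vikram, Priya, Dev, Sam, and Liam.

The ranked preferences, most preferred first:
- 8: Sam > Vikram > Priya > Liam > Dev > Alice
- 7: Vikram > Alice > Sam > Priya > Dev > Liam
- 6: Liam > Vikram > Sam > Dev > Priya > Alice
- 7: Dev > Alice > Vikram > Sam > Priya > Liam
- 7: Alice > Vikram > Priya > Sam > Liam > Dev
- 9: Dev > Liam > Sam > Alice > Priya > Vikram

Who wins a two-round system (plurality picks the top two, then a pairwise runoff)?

Round 1 first-place votes: Alice 7, Vikram 7, Priya 0, Dev 16, Sam 8, Liam 6. Dev and Sam advance.
Runoff: Dev is ranked above Sam on 16 ballots, Sam above Dev on 28.

Sam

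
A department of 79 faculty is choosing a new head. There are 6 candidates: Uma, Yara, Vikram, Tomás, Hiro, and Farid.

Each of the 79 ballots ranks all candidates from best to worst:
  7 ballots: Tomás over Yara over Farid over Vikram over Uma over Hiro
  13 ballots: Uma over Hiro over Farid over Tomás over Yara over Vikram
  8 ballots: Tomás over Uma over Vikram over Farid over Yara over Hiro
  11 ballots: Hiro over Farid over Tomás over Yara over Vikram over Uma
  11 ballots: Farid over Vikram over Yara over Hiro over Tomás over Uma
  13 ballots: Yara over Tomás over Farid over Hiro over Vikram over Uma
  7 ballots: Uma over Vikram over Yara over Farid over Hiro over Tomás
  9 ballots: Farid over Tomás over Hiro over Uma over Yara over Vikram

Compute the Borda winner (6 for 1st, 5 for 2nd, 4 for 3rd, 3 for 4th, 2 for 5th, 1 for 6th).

Farid

Uma: 7×2 + 13×6 + 8×5 + 11×1 + 11×1 + 13×1 + 7×6 + 9×3 = 236
Yara: 7×5 + 13×2 + 8×2 + 11×3 + 11×4 + 13×6 + 7×4 + 9×2 = 278
Vikram: 7×3 + 13×1 + 8×4 + 11×2 + 11×5 + 13×2 + 7×5 + 9×1 = 213
Tomás: 7×6 + 13×3 + 8×6 + 11×4 + 11×2 + 13×5 + 7×1 + 9×5 = 312
Hiro: 7×1 + 13×5 + 8×1 + 11×6 + 11×3 + 13×3 + 7×2 + 9×4 = 268
Farid: 7×4 + 13×4 + 8×3 + 11×5 + 11×6 + 13×4 + 7×3 + 9×6 = 352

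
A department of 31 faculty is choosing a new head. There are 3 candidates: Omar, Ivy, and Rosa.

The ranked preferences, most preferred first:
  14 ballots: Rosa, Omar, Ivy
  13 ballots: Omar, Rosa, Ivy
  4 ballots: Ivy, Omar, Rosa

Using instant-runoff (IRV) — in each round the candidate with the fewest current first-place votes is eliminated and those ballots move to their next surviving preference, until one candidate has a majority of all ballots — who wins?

Omar

Round 1: Omar 13, Ivy 4, Rosa 14. Ivy eliminated.
Round 2: Omar 17, Rosa 14. Omar has a majority (≥16).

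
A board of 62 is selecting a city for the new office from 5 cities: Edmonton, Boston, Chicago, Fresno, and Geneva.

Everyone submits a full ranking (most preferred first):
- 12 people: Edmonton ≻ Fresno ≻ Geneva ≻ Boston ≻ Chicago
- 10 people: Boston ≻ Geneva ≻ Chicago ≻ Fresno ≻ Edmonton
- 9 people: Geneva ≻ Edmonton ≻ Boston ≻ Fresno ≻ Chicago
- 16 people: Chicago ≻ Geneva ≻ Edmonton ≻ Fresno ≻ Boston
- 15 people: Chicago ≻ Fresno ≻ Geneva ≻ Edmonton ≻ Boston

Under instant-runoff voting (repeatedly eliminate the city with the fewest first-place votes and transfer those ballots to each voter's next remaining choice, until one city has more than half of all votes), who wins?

Chicago

Round 1: Edmonton 12, Boston 10, Chicago 31, Fresno 0, Geneva 9. Fresno eliminated.
Round 2: Edmonton 12, Boston 10, Chicago 31, Geneva 9. Geneva eliminated.
Round 3: Edmonton 21, Boston 10, Chicago 31. Boston eliminated.
Round 4: Edmonton 21, Chicago 41. Chicago has a majority (≥32).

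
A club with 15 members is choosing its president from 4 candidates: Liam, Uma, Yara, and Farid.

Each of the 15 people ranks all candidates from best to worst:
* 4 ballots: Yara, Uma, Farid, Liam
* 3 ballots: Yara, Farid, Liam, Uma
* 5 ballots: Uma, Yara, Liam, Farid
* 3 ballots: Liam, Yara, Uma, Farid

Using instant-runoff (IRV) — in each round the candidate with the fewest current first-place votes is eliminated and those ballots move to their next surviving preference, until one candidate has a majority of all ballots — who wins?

Round 1: Liam 3, Uma 5, Yara 7, Farid 0. Farid eliminated.
Round 2: Liam 3, Uma 5, Yara 7. Liam eliminated.
Round 3: Uma 5, Yara 10. Yara has a majority (≥8).

Yara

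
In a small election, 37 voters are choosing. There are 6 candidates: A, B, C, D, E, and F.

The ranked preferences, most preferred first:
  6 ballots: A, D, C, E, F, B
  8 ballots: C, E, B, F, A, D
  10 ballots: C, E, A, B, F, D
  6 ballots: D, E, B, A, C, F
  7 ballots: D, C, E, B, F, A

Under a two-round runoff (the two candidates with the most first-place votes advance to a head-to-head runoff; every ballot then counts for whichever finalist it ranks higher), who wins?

D

Round 1 first-place votes: A 6, B 0, C 18, D 13, E 0, F 0. C and D advance.
Runoff: C is ranked above D on 18 ballots, D above C on 19.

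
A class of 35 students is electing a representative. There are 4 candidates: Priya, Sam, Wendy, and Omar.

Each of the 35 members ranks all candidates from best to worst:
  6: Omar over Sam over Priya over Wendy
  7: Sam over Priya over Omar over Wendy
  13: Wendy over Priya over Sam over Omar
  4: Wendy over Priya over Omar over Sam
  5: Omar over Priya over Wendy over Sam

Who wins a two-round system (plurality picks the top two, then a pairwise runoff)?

Omar

Round 1 first-place votes: Priya 0, Sam 7, Wendy 17, Omar 11. Wendy and Omar advance.
Runoff: Wendy is ranked above Omar on 17 ballots, Omar above Wendy on 18.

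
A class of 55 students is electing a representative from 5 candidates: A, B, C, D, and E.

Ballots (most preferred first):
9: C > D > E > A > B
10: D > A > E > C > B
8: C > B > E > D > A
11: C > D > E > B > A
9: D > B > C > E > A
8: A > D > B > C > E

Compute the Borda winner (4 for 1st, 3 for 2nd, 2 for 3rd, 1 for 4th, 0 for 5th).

D

A: 9×1 + 10×3 + 8×0 + 11×0 + 9×0 + 8×4 = 71
B: 9×0 + 10×0 + 8×3 + 11×1 + 9×3 + 8×2 = 78
C: 9×4 + 10×1 + 8×4 + 11×4 + 9×2 + 8×1 = 148
D: 9×3 + 10×4 + 8×1 + 11×3 + 9×4 + 8×3 = 168
E: 9×2 + 10×2 + 8×2 + 11×2 + 9×1 + 8×0 = 85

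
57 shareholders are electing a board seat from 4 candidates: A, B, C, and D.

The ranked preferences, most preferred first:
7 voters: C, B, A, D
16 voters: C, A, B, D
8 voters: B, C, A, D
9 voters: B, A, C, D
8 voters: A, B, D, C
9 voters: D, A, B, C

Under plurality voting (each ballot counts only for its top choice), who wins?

C

First-place votes: A 8, B 17, C 23, D 9.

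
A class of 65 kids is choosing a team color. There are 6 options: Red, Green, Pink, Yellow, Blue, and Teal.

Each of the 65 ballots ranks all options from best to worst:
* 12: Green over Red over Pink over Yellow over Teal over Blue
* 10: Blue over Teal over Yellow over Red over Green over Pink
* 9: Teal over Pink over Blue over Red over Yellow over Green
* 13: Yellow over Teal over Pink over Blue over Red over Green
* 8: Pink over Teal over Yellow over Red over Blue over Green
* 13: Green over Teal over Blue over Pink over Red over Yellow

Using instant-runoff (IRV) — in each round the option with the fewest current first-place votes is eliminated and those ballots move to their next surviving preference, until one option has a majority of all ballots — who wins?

Round 1: Red 0, Green 25, Pink 8, Yellow 13, Blue 10, Teal 9. Red eliminated.
Round 2: Green 25, Pink 8, Yellow 13, Blue 10, Teal 9. Pink eliminated.
Round 3: Green 25, Yellow 13, Blue 10, Teal 17. Blue eliminated.
Round 4: Green 25, Yellow 13, Teal 27. Yellow eliminated.
Round 5: Green 25, Teal 40. Teal has a majority (≥33).

Teal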